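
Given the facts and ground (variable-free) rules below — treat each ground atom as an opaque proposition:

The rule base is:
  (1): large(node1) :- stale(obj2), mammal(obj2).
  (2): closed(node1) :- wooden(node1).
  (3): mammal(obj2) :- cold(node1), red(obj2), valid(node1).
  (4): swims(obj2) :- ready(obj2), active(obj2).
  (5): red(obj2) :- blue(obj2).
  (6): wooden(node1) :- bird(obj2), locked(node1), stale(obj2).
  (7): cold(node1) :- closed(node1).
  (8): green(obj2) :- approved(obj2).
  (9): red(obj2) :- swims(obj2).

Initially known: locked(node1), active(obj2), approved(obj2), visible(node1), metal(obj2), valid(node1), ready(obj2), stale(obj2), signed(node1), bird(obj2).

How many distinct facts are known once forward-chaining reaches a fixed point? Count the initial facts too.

Round 1 — (4), (6), (8), derive swims(obj2), wooden(node1), green(obj2).
Round 2 — (2), (9), derive closed(node1), red(obj2).
Round 3 — (7), derive cold(node1).
Round 4 — (3), derive mammal(obj2).
Round 5 — (1), derive large(node1).
Closure: {active(obj2), approved(obj2), bird(obj2), closed(node1), cold(node1), green(obj2), large(node1), locked(node1), mammal(obj2), metal(obj2), ready(obj2), red(obj2), signed(node1), stale(obj2), swims(obj2), valid(node1), visible(node1), wooden(node1)} — 18 facts.

18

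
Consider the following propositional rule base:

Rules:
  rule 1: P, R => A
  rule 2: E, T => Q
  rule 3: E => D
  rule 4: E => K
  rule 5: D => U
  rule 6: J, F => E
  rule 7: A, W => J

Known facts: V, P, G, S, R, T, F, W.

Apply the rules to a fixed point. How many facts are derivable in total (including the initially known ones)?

Round 1 fires rule 1, giving A.
Round 2 fires rule 7, giving J.
Round 3 fires rule 6, giving E.
Round 4 fires rule 2, rule 3, rule 4, giving Q, D, K.
Round 5 fires rule 5, giving U.
Closure: {A, D, E, F, G, J, K, P, Q, R, S, T, U, V, W} — 15 facts.

15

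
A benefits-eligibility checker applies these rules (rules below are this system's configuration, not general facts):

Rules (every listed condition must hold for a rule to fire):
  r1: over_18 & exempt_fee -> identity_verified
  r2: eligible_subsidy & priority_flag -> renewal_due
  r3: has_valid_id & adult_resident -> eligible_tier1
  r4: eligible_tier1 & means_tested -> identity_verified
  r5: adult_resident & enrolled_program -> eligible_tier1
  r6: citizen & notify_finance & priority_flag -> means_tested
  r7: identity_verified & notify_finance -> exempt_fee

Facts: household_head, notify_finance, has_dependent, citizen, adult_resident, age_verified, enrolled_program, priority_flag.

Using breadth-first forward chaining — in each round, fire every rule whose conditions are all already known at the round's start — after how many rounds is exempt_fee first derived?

3

Round 1 fires r5, r6, giving eligible_tier1, means_tested.
Round 2 fires r4, giving identity_verified.
Round 3 fires r7, giving exempt_fee.
exempt_fee first appears in round 3.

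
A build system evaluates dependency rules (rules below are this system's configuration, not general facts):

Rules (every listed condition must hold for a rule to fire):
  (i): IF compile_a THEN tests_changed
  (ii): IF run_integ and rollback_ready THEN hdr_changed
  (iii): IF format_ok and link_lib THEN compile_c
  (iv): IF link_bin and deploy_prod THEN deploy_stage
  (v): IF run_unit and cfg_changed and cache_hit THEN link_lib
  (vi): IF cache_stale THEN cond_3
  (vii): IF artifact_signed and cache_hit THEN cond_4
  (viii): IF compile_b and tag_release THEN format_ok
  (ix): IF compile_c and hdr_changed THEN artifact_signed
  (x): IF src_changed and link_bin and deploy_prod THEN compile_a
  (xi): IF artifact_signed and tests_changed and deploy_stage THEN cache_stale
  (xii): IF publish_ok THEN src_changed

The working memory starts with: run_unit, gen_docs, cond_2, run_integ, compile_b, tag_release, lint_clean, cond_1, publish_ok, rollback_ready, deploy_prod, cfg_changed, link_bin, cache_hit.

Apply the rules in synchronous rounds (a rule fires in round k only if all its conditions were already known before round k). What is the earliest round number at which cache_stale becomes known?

Round 1: (ii) [IF run_integ and rollback_ready THEN hdr_changed]; (iv) [IF link_bin and deploy_prod THEN deploy_stage]; (v) [IF run_unit and cfg_changed and cache_hit THEN link_lib]; (viii) [IF compile_b and tag_release THEN format_ok]; (xii) [IF publish_ok THEN src_changed]. Adds hdr_changed, deploy_stage, link_lib, format_ok, src_changed.
Round 2: (iii) [IF format_ok and link_lib THEN compile_c]; (x) [IF src_changed and link_bin and deploy_prod THEN compile_a]. Adds compile_c, compile_a.
Round 3: (i) [IF compile_a THEN tests_changed]; (ix) [IF compile_c and hdr_changed THEN artifact_signed]. Adds tests_changed, artifact_signed.
Round 4: (vii) [IF artifact_signed and cache_hit THEN cond_4]; (xi) [IF artifact_signed and tests_changed and deploy_stage THEN cache_stale]. Adds cond_4, cache_stale.
cache_stale first appears in round 4.

4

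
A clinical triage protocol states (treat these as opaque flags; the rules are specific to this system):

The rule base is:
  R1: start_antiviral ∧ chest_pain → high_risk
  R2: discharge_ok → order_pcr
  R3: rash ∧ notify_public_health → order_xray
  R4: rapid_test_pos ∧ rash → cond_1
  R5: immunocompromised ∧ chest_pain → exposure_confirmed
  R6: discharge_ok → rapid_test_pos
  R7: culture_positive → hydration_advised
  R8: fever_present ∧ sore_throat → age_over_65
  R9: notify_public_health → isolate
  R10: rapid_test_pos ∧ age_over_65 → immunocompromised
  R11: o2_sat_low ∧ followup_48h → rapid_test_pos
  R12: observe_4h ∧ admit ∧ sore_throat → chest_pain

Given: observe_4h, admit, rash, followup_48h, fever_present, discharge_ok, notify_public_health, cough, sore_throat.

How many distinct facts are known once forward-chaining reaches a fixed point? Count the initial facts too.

18

Round 1 — R2, R3, R6, R8, R9, R12, derive order_pcr, order_xray, rapid_test_pos, age_over_65, isolate, chest_pain.
Round 2 — R4, R10, derive cond_1, immunocompromised.
Round 3 — R5, derive exposure_confirmed.
Closure: {admit, age_over_65, chest_pain, cond_1, cough, discharge_ok, exposure_confirmed, fever_present, followup_48h, immunocompromised, isolate, notify_public_health, observe_4h, order_pcr, order_xray, rapid_test_pos, rash, sore_throat} — 18 facts.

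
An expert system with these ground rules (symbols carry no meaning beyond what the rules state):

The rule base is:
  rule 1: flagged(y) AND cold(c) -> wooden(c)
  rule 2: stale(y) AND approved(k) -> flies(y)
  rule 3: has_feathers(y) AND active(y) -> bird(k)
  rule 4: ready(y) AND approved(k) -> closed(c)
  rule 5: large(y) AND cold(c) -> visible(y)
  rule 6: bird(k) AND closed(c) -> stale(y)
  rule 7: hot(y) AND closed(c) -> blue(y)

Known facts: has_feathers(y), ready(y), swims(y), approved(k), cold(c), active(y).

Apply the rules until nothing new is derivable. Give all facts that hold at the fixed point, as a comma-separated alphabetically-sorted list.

active(y), approved(k), bird(k), closed(c), cold(c), flies(y), has_feathers(y), ready(y), stale(y), swims(y)

Round 1: rule 3 [has_feathers(y) AND active(y) -> bird(k)]; rule 4 [ready(y) AND approved(k) -> closed(c)]. Adds bird(k), closed(c).
Round 2: rule 6 [bird(k) AND closed(c) -> stale(y)]. Adds stale(y).
Round 3: rule 2 [stale(y) AND approved(k) -> flies(y)]. Adds flies(y).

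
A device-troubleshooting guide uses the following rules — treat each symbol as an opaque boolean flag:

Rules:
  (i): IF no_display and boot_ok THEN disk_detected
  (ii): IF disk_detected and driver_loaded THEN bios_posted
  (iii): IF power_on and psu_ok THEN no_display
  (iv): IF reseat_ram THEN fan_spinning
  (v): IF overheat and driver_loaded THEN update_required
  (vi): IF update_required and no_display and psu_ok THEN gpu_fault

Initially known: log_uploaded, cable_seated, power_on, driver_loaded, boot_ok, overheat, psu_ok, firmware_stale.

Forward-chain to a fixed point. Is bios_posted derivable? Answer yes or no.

Round 1: (iii) [IF power_on and psu_ok THEN no_display]; (v) [IF overheat and driver_loaded THEN update_required]. New: no_display, update_required.
Round 2: (i) [IF no_display and boot_ok THEN disk_detected]; (vi) [IF update_required and no_display and psu_ok THEN gpu_fault]. New: disk_detected, gpu_fault.
Round 3: (ii) [IF disk_detected and driver_loaded THEN bios_posted]. New: bios_posted.
bios_posted appears in round 3, so it is derivable.

yes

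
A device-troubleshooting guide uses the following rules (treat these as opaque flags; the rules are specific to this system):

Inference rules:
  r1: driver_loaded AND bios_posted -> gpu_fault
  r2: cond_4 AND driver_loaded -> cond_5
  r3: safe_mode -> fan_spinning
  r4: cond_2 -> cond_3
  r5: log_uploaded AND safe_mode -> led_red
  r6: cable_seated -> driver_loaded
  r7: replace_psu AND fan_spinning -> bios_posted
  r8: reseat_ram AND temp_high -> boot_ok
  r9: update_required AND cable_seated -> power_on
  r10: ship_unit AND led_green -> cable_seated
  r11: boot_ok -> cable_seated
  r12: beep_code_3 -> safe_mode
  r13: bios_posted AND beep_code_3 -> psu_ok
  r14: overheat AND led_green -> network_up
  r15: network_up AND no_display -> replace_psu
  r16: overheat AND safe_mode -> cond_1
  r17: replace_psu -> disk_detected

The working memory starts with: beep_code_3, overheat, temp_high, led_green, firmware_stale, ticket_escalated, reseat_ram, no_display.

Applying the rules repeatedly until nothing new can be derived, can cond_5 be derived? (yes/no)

Round 1 — r8, r12, r14, derive boot_ok, safe_mode, network_up.
Round 2 — r3, r11, r15, r16, derive fan_spinning, cable_seated, replace_psu, cond_1.
Round 3 — r6, r7, r17, derive driver_loaded, bios_posted, disk_detected.
Round 4 — r1, r13, derive gpu_fault, psu_ok.
Fixed point reached. cond_5 is concluded only by r2; r2 needs cond_4 (never derived).

no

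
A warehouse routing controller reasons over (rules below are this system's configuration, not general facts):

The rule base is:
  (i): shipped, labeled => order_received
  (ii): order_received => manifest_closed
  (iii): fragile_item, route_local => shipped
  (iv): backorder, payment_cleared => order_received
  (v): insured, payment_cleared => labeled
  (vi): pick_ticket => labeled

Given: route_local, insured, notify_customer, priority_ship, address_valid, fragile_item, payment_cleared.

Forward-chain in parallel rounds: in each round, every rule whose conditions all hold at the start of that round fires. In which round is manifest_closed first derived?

[1] (iii) [fragile_item, route_local => shipped]; (v) [insured, payment_cleared => labeled]. ⇒ new: shipped, labeled.
[2] (i) [shipped, labeled => order_received]. ⇒ new: order_received.
[3] (ii) [order_received => manifest_closed]. ⇒ new: manifest_closed.
manifest_closed first appears in round 3.

3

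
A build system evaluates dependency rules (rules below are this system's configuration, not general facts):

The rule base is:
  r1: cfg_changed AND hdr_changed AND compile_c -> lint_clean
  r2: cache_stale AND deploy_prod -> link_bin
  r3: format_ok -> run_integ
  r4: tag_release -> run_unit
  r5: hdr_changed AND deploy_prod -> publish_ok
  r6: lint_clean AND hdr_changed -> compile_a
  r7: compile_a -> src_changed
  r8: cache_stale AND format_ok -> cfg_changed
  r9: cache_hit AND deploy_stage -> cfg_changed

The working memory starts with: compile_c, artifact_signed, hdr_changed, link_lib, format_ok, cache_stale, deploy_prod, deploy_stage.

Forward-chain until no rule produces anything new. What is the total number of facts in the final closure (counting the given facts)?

15

Round 1: r2 [cache_stale AND deploy_prod -> link_bin]; r3 [format_ok -> run_integ]; r5 [hdr_changed AND deploy_prod -> publish_ok]; r8 [cache_stale AND format_ok -> cfg_changed]. New: link_bin, run_integ, publish_ok, cfg_changed.
Round 2: r1 [cfg_changed AND hdr_changed AND compile_c -> lint_clean]. New: lint_clean.
Round 3: r6 [lint_clean AND hdr_changed -> compile_a]. New: compile_a.
Round 4: r7 [compile_a -> src_changed]. New: src_changed.
Closure: {artifact_signed, cache_stale, cfg_changed, compile_a, compile_c, deploy_prod, deploy_stage, format_ok, hdr_changed, link_bin, link_lib, lint_clean, publish_ok, run_integ, src_changed} — 15 facts.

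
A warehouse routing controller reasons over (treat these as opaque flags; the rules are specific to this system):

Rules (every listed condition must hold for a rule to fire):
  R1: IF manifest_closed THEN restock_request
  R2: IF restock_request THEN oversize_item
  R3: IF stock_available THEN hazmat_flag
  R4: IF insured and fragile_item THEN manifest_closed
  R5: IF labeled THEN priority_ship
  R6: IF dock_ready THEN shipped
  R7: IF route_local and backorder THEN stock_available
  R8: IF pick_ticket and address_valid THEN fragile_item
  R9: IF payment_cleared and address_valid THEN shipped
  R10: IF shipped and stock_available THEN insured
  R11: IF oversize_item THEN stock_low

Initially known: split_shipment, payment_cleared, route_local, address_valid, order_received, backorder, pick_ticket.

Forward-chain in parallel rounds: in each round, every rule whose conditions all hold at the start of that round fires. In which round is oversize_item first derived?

5

Round 1 — R7, R8, R9, derive stock_available, fragile_item, shipped.
Round 2 — R3, R10, derive hazmat_flag, insured.
Round 3 — R4, derive manifest_closed.
Round 4 — R1, derive restock_request.
Round 5 — R2, derive oversize_item.
oversize_item first appears in round 5.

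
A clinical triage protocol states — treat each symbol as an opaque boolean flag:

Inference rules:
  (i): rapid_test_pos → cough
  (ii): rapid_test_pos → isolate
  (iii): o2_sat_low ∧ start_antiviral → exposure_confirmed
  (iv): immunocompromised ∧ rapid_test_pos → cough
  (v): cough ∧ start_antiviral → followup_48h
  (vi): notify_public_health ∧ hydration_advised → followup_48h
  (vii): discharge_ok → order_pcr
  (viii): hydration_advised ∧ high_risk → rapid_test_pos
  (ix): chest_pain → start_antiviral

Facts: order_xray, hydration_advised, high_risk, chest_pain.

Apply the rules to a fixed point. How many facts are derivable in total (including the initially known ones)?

9

[1] (viii) [hydration_advised ∧ high_risk → rapid_test_pos]; (ix) [chest_pain → start_antiviral]. ⇒ new: rapid_test_pos, start_antiviral.
[2] (i) [rapid_test_pos → cough]; (ii) [rapid_test_pos → isolate]. ⇒ new: cough, isolate.
[3] (v) [cough ∧ start_antiviral → followup_48h]. ⇒ new: followup_48h.
Closure: {chest_pain, cough, followup_48h, high_risk, hydration_advised, isolate, order_xray, rapid_test_pos, start_antiviral} — 9 facts.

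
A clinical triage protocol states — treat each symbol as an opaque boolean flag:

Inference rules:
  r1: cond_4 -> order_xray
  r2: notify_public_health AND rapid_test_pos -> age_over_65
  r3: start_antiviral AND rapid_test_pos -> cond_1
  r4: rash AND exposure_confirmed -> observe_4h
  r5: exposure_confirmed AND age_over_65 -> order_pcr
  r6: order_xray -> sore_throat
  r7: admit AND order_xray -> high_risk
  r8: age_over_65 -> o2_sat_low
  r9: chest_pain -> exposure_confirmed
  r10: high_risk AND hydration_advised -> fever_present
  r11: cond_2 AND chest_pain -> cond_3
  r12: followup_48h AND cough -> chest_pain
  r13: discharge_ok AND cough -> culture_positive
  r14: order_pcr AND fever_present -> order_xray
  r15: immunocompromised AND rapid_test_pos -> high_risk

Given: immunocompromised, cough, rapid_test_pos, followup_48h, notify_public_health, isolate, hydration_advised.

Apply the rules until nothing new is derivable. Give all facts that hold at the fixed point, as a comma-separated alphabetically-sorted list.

age_over_65, chest_pain, cough, exposure_confirmed, fever_present, followup_48h, high_risk, hydration_advised, immunocompromised, isolate, notify_public_health, o2_sat_low, order_pcr, order_xray, rapid_test_pos, sore_throat

Round 1: r2 [notify_public_health AND rapid_test_pos -> age_over_65]; r12 [followup_48h AND cough -> chest_pain]; r15 [immunocompromised AND rapid_test_pos -> high_risk]. Adds age_over_65, chest_pain, high_risk.
Round 2: r8 [age_over_65 -> o2_sat_low]; r9 [chest_pain -> exposure_confirmed]; r10 [high_risk AND hydration_advised -> fever_present]. Adds o2_sat_low, exposure_confirmed, fever_present.
Round 3: r5 [exposure_confirmed AND age_over_65 -> order_pcr]. Adds order_pcr.
Round 4: r14 [order_pcr AND fever_present -> order_xray]. Adds order_xray.
Round 5: r6 [order_xray -> sore_throat]. Adds sore_throat.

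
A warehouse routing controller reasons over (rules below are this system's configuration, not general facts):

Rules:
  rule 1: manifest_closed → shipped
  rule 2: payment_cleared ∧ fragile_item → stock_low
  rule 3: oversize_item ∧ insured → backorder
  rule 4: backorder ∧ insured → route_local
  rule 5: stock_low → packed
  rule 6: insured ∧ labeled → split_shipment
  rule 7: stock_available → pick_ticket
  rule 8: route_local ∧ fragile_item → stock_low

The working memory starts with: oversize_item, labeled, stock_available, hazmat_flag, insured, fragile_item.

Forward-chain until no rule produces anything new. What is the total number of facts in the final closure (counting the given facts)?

12

Round 1: rule 3 [oversize_item ∧ insured → backorder]; rule 6 [insured ∧ labeled → split_shipment]; rule 7 [stock_available → pick_ticket]. New: backorder, split_shipment, pick_ticket.
Round 2: rule 4 [backorder ∧ insured → route_local]. New: route_local.
Round 3: rule 8 [route_local ∧ fragile_item → stock_low]. New: stock_low.
Round 4: rule 5 [stock_low → packed]. New: packed.
Closure: {backorder, fragile_item, hazmat_flag, insured, labeled, oversize_item, packed, pick_ticket, route_local, split_shipment, stock_available, stock_low} — 12 facts.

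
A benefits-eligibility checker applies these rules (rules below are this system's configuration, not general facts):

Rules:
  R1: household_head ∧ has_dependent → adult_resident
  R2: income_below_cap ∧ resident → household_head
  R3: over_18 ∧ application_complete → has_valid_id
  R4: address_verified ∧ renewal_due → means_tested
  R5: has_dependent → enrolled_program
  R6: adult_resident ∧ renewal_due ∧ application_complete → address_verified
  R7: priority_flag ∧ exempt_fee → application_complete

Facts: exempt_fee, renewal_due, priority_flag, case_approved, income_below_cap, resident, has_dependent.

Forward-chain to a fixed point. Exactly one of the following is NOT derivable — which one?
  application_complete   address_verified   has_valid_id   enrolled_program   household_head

Round 1 — R2, R5, R7, derive household_head, enrolled_program, application_complete.
Round 2 — R1, derive adult_resident.
Round 3 — R6, derive address_verified.
Round 4 — R4, derive means_tested.
Derived: address_verified (round 3), enrolled_program (round 1), application_complete (round 1), household_head (round 1). has_valid_id never appears in any round.

has_valid_id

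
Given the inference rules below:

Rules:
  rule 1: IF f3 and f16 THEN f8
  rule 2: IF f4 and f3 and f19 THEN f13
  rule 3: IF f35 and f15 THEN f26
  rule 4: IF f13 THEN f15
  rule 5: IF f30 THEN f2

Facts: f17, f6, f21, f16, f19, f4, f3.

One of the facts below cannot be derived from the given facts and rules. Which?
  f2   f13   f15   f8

Round 1: rule 1 [IF f3 and f16 THEN f8]; rule 2 [IF f4 and f3 and f19 THEN f13]. New: f8, f13.
Round 2: rule 4 [IF f13 THEN f15]. New: f15.
Derived: f8 (round 1), f13 (round 1), f15 (round 2). f2 never appears in any round.

f2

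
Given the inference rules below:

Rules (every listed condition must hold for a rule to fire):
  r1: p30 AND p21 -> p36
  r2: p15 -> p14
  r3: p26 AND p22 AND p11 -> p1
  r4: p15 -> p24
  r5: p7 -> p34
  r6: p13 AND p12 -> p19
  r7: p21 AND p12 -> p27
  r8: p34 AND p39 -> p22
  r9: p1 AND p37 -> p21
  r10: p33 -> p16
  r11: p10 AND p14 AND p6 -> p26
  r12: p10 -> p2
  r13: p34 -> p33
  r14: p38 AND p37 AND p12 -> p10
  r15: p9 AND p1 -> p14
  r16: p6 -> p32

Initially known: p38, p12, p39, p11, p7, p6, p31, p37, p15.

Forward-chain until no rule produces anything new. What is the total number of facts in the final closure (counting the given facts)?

[1] r2 [p15 -> p14]; r4 [p15 -> p24]; r5 [p7 -> p34]; r14 [p38 AND p37 AND p12 -> p10]; r16 [p6 -> p32]. ⇒ new: p14, p24, p34, p10, p32.
[2] r8 [p34 AND p39 -> p22]; r11 [p10 AND p14 AND p6 -> p26]; r12 [p10 -> p2]; r13 [p34 -> p33]. ⇒ new: p22, p26, p2, p33.
[3] r3 [p26 AND p22 AND p11 -> p1]; r10 [p33 -> p16]. ⇒ new: p1, p16.
[4] r9 [p1 AND p37 -> p21]. ⇒ new: p21.
[5] r7 [p21 AND p12 -> p27]. ⇒ new: p27.
Closure: {p1, p10, p11, p12, p14, p15, p16, p2, p21, p22, p24, p26, p27, p31, p32, p33, p34, p37, p38, p39, p6, p7} — 22 facts.

22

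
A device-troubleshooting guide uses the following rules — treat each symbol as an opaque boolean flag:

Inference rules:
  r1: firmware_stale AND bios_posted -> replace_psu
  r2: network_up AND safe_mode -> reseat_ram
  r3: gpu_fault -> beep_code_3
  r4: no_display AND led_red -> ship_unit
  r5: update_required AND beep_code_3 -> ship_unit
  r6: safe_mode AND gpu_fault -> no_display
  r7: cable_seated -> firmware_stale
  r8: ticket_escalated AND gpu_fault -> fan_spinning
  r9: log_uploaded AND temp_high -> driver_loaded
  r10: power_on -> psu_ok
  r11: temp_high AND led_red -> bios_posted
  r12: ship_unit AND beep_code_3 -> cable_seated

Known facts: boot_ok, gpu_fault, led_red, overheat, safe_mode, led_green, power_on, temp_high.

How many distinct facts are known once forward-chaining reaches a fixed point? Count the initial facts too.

Round 1: r3 [gpu_fault -> beep_code_3]; r6 [safe_mode AND gpu_fault -> no_display]; r10 [power_on -> psu_ok]; r11 [temp_high AND led_red -> bios_posted]. New: beep_code_3, no_display, psu_ok, bios_posted.
Round 2: r4 [no_display AND led_red -> ship_unit]. New: ship_unit.
Round 3: r12 [ship_unit AND beep_code_3 -> cable_seated]. New: cable_seated.
Round 4: r7 [cable_seated -> firmware_stale]. New: firmware_stale.
Round 5: r1 [firmware_stale AND bios_posted -> replace_psu]. New: replace_psu.
Closure: {beep_code_3, bios_posted, boot_ok, cable_seated, firmware_stale, gpu_fault, led_green, led_red, no_display, overheat, power_on, psu_ok, replace_psu, safe_mode, ship_unit, temp_high} — 16 facts.

16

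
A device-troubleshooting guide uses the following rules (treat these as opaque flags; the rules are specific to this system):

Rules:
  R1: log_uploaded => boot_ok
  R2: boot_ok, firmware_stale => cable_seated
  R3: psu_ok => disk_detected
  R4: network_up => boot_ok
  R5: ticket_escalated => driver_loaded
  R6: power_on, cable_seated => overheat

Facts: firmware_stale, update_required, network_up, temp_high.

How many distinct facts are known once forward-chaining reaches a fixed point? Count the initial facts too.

6

Round 1: R4 [network_up => boot_ok]. Adds boot_ok.
Round 2: R2 [boot_ok, firmware_stale => cable_seated]. Adds cable_seated.
Closure: {boot_ok, cable_seated, firmware_stale, network_up, temp_high, update_required} — 6 facts.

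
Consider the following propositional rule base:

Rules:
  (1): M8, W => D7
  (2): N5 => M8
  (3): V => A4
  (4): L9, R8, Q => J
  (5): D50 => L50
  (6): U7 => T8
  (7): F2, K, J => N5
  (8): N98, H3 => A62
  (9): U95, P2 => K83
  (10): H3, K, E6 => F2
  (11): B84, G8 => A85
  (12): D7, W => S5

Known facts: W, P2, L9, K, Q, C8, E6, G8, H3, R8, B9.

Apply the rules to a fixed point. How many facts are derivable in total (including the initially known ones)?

17

Round 1: (4) [L9, R8, Q => J]; (10) [H3, K, E6 => F2]. New: J, F2.
Round 2: (7) [F2, K, J => N5]. New: N5.
Round 3: (2) [N5 => M8]. New: M8.
Round 4: (1) [M8, W => D7]. New: D7.
Round 5: (12) [D7, W => S5]. New: S5.
Closure: {B9, C8, D7, E6, F2, G8, H3, J, K, L9, M8, N5, P2, Q, R8, S5, W} — 17 facts.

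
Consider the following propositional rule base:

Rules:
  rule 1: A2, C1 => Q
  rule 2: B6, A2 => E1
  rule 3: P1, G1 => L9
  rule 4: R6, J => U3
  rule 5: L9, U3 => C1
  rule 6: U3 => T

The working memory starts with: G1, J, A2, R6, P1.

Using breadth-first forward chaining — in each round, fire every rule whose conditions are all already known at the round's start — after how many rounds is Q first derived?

Round 1: rule 3 [P1, G1 => L9]; rule 4 [R6, J => U3]. New: L9, U3.
Round 2: rule 5 [L9, U3 => C1]; rule 6 [U3 => T]. New: C1, T.
Round 3: rule 1 [A2, C1 => Q]. New: Q.
Q first appears in round 3.

3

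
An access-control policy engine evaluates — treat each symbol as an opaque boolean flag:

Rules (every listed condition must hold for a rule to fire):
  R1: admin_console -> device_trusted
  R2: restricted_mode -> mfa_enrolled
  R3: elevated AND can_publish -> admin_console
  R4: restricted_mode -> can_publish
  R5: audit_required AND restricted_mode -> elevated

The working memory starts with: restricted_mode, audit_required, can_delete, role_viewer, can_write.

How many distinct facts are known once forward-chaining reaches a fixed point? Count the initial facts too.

Round 1 fires R2, R4, R5, giving mfa_enrolled, can_publish, elevated.
Round 2 fires R3, giving admin_console.
Round 3 fires R1, giving device_trusted.
Closure: {admin_console, audit_required, can_delete, can_publish, can_write, device_trusted, elevated, mfa_enrolled, restricted_mode, role_viewer} — 10 facts.

10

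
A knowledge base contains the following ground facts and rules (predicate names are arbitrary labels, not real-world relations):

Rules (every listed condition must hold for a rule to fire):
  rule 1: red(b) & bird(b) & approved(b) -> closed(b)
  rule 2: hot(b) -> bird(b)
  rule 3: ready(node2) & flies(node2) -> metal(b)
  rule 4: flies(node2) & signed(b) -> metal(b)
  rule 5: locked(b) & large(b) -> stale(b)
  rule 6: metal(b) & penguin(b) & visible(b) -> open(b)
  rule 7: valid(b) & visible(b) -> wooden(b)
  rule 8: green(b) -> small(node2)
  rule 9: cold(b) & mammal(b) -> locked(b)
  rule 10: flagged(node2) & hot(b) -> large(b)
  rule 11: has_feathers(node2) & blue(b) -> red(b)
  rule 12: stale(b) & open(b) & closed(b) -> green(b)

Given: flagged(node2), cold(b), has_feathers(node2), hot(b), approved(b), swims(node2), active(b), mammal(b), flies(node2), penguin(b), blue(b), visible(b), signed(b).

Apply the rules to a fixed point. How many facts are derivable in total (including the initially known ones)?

Round 1 — rule 2, rule 4, rule 9, rule 10, rule 11, derive bird(b), metal(b), locked(b), large(b), red(b).
Round 2 — rule 1, rule 5, rule 6, derive closed(b), stale(b), open(b).
Round 3 — rule 12, derive green(b).
Round 4 — rule 8, derive small(node2).
Closure: {active(b), approved(b), bird(b), blue(b), closed(b), cold(b), flagged(node2), flies(node2), green(b), has_feathers(node2), hot(b), large(b), locked(b), mammal(b), metal(b), open(b), penguin(b), red(b), signed(b), small(node2), stale(b), swims(node2), visible(b)} — 23 facts.

23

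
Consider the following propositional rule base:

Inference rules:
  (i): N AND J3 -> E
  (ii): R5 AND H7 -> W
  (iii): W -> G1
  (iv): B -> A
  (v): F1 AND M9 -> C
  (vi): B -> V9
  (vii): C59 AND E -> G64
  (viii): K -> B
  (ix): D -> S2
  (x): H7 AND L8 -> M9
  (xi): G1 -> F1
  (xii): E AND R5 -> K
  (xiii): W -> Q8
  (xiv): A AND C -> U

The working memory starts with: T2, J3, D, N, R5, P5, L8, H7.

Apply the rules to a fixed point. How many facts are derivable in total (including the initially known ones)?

21

Round 1 fires (i), (ii), (ix), (x), giving E, W, S2, M9.
Round 2 fires (iii), (xii), (xiii), giving G1, K, Q8.
Round 3 fires (viii), (xi), giving B, F1.
Round 4 fires (iv), (v), (vi), giving A, C, V9.
Round 5 fires (xiv), giving U.
Closure: {A, B, C, D, E, F1, G1, H7, J3, K, L8, M9, N, P5, Q8, R5, S2, T2, U, V9, W} — 21 facts.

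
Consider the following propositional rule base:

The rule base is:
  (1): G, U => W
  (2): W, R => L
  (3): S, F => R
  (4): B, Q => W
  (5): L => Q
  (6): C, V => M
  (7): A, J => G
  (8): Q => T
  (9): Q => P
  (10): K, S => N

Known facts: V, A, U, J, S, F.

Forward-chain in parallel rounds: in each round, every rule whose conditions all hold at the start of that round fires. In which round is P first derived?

Round 1 fires (3), (7), giving R, G.
Round 2 fires (1), giving W.
Round 3 fires (2), giving L.
Round 4 fires (5), giving Q.
Round 5 fires (8), (9), giving T, P.
P first appears in round 5.

5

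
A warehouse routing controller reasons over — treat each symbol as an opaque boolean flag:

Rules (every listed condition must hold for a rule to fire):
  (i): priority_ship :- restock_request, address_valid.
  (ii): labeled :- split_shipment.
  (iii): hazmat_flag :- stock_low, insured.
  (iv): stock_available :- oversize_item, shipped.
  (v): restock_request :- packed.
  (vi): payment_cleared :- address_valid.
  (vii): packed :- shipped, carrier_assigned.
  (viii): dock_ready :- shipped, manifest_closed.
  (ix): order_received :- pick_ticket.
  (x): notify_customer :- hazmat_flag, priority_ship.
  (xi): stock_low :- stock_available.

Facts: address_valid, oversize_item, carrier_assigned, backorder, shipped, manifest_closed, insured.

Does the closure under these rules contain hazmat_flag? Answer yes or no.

yes

Round 1 — (iv), (vi), (vii), (viii), derive stock_available, payment_cleared, packed, dock_ready.
Round 2 — (v), (xi), derive restock_request, stock_low.
Round 3 — (i), (iii), derive priority_ship, hazmat_flag.
Round 4 — (x), derive notify_customer.
hazmat_flag appears in round 3, so it is derivable.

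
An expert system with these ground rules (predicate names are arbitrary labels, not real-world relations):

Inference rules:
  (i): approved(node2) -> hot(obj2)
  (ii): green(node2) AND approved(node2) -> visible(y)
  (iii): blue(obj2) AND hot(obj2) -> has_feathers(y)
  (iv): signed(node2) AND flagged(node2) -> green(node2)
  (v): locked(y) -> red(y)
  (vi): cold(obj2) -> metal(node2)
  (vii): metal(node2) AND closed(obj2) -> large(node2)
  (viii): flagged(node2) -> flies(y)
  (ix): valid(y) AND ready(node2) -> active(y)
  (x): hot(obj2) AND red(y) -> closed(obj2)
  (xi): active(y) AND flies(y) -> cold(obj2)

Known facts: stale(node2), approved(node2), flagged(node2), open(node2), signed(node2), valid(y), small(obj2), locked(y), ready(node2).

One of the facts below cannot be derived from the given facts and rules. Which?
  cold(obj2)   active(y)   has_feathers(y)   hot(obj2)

has_feathers(y)

Round 1: (i) [approved(node2) -> hot(obj2)]; (iv) [signed(node2) AND flagged(node2) -> green(node2)]; (v) [locked(y) -> red(y)]; (viii) [flagged(node2) -> flies(y)]; (ix) [valid(y) AND ready(node2) -> active(y)]. New: hot(obj2), green(node2), red(y), flies(y), active(y).
Round 2: (ii) [green(node2) AND approved(node2) -> visible(y)]; (x) [hot(obj2) AND red(y) -> closed(obj2)]; (xi) [active(y) AND flies(y) -> cold(obj2)]. New: visible(y), closed(obj2), cold(obj2).
Round 3: (vi) [cold(obj2) -> metal(node2)]. New: metal(node2).
Round 4: (vii) [metal(node2) AND closed(obj2) -> large(node2)]. New: large(node2).
Derived: hot(obj2) (round 1), active(y) (round 1), cold(obj2) (round 2). has_feathers(y) never appears in any round.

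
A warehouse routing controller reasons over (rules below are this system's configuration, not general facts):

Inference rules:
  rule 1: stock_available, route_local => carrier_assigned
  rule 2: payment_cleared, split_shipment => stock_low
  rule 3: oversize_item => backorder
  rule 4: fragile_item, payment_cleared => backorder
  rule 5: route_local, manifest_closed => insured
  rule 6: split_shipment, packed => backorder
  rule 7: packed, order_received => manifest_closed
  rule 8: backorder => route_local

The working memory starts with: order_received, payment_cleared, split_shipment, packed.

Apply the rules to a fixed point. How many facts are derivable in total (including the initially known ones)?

9

Round 1 fires rule 2, rule 6, rule 7, giving stock_low, backorder, manifest_closed.
Round 2 fires rule 8, giving route_local.
Round 3 fires rule 5, giving insured.
Closure: {backorder, insured, manifest_closed, order_received, packed, payment_cleared, route_local, split_shipment, stock_low} — 9 facts.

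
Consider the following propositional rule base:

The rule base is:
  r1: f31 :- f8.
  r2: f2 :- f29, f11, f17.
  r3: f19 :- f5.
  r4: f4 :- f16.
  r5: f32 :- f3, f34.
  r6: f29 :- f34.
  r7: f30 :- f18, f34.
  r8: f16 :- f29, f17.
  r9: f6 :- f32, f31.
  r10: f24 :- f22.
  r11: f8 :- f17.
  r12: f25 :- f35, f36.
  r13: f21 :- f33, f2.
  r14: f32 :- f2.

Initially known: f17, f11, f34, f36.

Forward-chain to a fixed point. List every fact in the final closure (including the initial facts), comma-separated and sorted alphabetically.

Round 1 fires r6, r11, giving f29, f8.
Round 2 fires r1, r2, r8, giving f31, f2, f16.
Round 3 fires r4, r14, giving f4, f32.
Round 4 fires r9, giving f6.

f11, f16, f17, f2, f29, f31, f32, f34, f36, f4, f6, f8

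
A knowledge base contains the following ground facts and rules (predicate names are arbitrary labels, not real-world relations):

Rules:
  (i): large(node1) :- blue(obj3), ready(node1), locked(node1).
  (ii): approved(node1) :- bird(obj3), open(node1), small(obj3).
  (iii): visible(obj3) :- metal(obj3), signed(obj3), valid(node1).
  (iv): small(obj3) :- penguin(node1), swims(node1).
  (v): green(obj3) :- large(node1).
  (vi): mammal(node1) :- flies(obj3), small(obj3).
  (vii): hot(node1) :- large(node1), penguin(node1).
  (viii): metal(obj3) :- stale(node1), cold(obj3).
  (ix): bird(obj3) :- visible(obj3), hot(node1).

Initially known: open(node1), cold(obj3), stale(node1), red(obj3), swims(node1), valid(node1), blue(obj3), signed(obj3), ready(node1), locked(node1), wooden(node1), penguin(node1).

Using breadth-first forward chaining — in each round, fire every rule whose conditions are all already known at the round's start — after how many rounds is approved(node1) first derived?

Round 1 — (i), (iv), (viii), derive large(node1), small(obj3), metal(obj3).
Round 2 — (iii), (v), (vii), derive visible(obj3), green(obj3), hot(node1).
Round 3 — (ix), derive bird(obj3).
Round 4 — (ii), derive approved(node1).
approved(node1) first appears in round 4.

4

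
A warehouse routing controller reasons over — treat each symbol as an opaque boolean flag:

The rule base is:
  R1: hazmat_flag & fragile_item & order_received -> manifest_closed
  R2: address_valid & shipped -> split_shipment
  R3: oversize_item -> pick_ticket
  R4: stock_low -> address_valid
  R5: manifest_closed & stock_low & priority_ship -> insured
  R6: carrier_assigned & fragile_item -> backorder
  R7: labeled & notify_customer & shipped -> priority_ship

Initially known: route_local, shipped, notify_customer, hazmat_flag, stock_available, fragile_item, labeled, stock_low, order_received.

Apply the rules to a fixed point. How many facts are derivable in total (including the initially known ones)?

14

Round 1: R1 [hazmat_flag & fragile_item & order_received -> manifest_closed]; R4 [stock_low -> address_valid]; R7 [labeled & notify_customer & shipped -> priority_ship]. Adds manifest_closed, address_valid, priority_ship.
Round 2: R2 [address_valid & shipped -> split_shipment]; R5 [manifest_closed & stock_low & priority_ship -> insured]. Adds split_shipment, insured.
Closure: {address_valid, fragile_item, hazmat_flag, insured, labeled, manifest_closed, notify_customer, order_received, priority_ship, route_local, shipped, split_shipment, stock_available, stock_low} — 14 facts.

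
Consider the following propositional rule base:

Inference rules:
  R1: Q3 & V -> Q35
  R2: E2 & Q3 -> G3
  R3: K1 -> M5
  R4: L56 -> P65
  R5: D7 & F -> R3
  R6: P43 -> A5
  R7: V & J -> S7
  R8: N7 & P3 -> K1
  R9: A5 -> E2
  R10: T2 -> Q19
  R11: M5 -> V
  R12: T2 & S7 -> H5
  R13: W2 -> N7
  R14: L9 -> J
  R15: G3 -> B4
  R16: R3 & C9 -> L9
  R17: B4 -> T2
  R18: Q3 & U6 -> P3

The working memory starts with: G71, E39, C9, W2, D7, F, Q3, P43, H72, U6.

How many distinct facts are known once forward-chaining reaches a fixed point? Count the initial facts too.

Round 1 — R5, R6, R13, R18, derive R3, A5, N7, P3.
Round 2 — R8, R9, R16, derive K1, E2, L9.
Round 3 — R2, R3, R14, derive G3, M5, J.
Round 4 — R11, R15, derive V, B4.
Round 5 — R1, R7, R17, derive Q35, S7, T2.
Round 6 — R10, R12, derive Q19, H5.
Closure: {A5, B4, C9, D7, E2, E39, F, G3, G71, H5, H72, J, K1, L9, M5, N7, P3, P43, Q19, Q3, Q35, R3, S7, T2, U6, V, W2} — 27 facts.

27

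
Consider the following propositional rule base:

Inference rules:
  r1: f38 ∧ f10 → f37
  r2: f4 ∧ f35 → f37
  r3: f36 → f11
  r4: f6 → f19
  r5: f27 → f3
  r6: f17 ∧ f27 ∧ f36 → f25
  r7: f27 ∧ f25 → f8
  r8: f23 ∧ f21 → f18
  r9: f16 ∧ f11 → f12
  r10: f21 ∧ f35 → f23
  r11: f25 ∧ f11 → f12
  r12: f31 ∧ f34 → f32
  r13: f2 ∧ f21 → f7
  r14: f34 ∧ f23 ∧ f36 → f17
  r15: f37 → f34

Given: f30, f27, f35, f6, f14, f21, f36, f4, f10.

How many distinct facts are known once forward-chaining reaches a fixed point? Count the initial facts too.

20

Round 1 fires r2, r3, r4, r5, r10, giving f37, f11, f19, f3, f23.
Round 2 fires r8, r15, giving f18, f34.
Round 3 fires r14, giving f17.
Round 4 fires r6, giving f25.
Round 5 fires r7, r11, giving f8, f12.
Closure: {f10, f11, f12, f14, f17, f18, f19, f21, f23, f25, f27, f3, f30, f34, f35, f36, f37, f4, f6, f8} — 20 facts.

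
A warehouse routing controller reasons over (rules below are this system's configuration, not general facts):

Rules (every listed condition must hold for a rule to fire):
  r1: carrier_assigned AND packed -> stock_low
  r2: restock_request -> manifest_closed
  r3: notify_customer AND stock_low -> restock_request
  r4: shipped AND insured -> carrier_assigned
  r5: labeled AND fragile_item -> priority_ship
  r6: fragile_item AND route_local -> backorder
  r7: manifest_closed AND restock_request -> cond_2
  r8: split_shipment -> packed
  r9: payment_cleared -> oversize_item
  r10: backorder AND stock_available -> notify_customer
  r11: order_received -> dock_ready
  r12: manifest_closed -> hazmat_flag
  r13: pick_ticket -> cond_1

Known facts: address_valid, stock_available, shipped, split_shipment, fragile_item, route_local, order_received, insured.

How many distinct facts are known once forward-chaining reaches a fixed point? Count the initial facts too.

18

Round 1 fires r4, r6, r8, r11, giving carrier_assigned, backorder, packed, dock_ready.
Round 2 fires r1, r10, giving stock_low, notify_customer.
Round 3 fires r3, giving restock_request.
Round 4 fires r2, giving manifest_closed.
Round 5 fires r7, r12, giving cond_2, hazmat_flag.
Closure: {address_valid, backorder, carrier_assigned, cond_2, dock_ready, fragile_item, hazmat_flag, insured, manifest_closed, notify_customer, order_received, packed, restock_request, route_local, shipped, split_shipment, stock_available, stock_low} — 18 facts.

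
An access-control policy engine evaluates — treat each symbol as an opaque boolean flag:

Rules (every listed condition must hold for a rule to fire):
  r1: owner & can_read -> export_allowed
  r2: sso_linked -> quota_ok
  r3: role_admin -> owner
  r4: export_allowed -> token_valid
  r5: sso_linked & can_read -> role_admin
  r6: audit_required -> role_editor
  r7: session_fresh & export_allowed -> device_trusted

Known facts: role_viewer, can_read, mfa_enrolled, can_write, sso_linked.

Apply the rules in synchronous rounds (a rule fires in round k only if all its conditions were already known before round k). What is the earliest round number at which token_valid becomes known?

Round 1 fires r2, r5, giving quota_ok, role_admin.
Round 2 fires r3, giving owner.
Round 3 fires r1, giving export_allowed.
Round 4 fires r4, giving token_valid.
token_valid first appears in round 4.

4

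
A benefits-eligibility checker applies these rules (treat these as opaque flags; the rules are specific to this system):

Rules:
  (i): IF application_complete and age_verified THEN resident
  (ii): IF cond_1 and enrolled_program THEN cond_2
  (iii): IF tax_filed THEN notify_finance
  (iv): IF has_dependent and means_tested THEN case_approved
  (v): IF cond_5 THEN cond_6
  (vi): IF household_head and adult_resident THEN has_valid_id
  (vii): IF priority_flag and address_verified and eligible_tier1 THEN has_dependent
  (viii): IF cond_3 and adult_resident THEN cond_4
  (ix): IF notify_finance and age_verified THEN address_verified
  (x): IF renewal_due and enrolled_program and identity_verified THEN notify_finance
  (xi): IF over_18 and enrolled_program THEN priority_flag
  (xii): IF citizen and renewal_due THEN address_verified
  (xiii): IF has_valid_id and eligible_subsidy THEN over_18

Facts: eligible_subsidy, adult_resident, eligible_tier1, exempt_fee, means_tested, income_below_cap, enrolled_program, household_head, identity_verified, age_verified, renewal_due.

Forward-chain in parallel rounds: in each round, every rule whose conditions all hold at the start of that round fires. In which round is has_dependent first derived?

4

Round 1 fires (vi), (x), giving has_valid_id, notify_finance.
Round 2 fires (ix), (xiii), giving address_verified, over_18.
Round 3 fires (xi), giving priority_flag.
Round 4 fires (vii), giving has_dependent.
has_dependent first appears in round 4.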